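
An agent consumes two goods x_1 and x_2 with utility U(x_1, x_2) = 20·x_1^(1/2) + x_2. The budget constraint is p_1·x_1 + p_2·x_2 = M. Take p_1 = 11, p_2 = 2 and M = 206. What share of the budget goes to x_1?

share on x_1 = 0.1765

Plugging in: x_1* = (10·2/11)² = 3.3058, x_2* = 84.8182.
Expenditure on x_1: 11·3.3058 = 36.3636; share = 0.1765.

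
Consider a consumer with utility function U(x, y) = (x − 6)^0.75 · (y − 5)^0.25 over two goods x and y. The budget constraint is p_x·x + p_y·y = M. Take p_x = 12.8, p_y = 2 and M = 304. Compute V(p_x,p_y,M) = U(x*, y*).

MRS = 3·(y−5)/(x−6). Tangency with p_x/p_y gives y−5 = (1/3)·(p_x/p_y)·(x−6).
Substituting into the budget: x* = 6 + 0.75·(M − 6·p_x − 5·p_y)/p_x, and y* = 5 + 0.25·(…)/p_y.
Discretionary income = 304 − 6·12.8 − 5·2 = 217.2; x* = 6 + 0.75·217.2/12.8 = 18.7266; y* = 5 + 0.25·217.2/2 = 32.15.
Utility at the optimum: U(18.7266, 32.15) = 15.3807.

V = 15.3807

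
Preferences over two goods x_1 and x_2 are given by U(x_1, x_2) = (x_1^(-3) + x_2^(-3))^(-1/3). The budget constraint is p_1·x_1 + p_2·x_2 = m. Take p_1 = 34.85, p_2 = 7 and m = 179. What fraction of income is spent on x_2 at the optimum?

Numerically x_2/x_1 = 1.493744, so x_1* = 179/(34.85 + 7·1.493744) = 3.9509 and x_2* = 1.493744·3.9509 = 5.9016.
Expenditure on x_2: 7·5.9016 = 41.3114; share = 0.2308.

share on x_2 = 0.2308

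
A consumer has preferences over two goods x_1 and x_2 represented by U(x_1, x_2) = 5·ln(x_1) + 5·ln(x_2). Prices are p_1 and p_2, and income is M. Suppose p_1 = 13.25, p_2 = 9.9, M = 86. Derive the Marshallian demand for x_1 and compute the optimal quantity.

x_1* = 3.2453

At p_1=13.25, p_2=9.9, M=86: x_1* = 0.5·86/13.25 = 3.2453.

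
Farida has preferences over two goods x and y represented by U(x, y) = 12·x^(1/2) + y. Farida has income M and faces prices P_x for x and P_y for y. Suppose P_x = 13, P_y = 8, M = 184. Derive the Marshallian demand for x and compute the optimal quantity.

Thus x* = (6·P_y/P_x)² — independent of M — with the rest of income spent on y.
Plugging in: x* = (6·8/13)² = 13.6331.

x* = 13.6331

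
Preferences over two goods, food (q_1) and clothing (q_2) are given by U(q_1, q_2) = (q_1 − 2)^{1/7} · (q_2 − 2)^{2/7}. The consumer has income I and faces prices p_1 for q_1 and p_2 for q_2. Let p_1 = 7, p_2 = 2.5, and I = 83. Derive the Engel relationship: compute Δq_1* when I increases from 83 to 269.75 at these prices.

Let q_1' = q_1−2, q_2' = q_2−2. MRS = (1/2)·q_2'/q_1' = p_1/p_2.
After buying the subsistence bundle (2, 2), a share 1/3 of the remaining income goes to q_1: q_1* = 2 + 1/3·(I − 2p_1 − 2p_2)/p_1.
Discretionary income = 83 − 2·7 − 2·2.5 = 64; q_1* = 2 + 1/3·64/7 = 5.0476.
At I' = 269.75: q_1* = 13.9405. Change: 13.9405 − 5.0476 = 8.8929.

Δq_1* = 8.8929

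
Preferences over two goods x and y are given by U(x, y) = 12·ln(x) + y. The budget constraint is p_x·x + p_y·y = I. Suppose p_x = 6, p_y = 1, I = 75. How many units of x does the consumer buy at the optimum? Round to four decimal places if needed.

x* = 2

Set MRS = p_x/p_y: (12/x)/1 = p_x/p_y.
So x*(p_x,p_y) = 12·p_y/p_x, independent of income; and y* = (I − 12·p_y)/p_y.
At the given prices: x* = 12·1/6 = 2.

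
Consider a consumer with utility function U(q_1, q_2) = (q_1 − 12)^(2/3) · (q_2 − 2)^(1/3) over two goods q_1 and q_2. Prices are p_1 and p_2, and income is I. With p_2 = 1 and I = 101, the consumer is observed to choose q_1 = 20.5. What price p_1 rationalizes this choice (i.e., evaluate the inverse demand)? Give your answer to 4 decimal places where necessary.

Let q_1' = q_1−12, q_2' = q_2−2. MRS = 2·q_2'/q_1' = p_1/p_2.
Substituting into the budget: q_1* = 12 + 2/3·(I − 12·p_1 − 2·p_2)/p_1, and q_2* = 2 + 1/3·(…)/p_2.
Set q_1* = 20.5 in the demand function and solve for p_1: p_1 = 4.

p_1 = 4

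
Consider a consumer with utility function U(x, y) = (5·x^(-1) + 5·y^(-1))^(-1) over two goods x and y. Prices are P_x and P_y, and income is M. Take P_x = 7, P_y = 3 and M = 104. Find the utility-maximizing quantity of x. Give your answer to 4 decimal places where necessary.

x* = 8.979

From the CES first-order condition, (y/x)^(2) = P_x/P_y.
Hence y/x = (P_x/P_y)^(1/(2)), i.e. raised to the 0.5 power.
Substitute y = (y/x)·x into the budget: x* = M/(P_x + P_y·(y/x)).
Numerically y/x = 1.527525, so x* = 104/(7 + 3·1.527525) = 8.979.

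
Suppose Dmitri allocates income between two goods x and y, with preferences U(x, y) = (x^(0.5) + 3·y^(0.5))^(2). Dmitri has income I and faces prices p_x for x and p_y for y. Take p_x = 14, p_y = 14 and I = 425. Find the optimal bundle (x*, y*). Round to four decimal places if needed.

Substitute y = (y/x)·x into the budget: x* = I/(p_x + p_y·(y/x)).
Numerically y/x = 9, so x* = 425/(14 + 14·9) = 3.0357 and y* = 9·3.0357 = 27.3214.

x* = 3.0357, y* = 27.3214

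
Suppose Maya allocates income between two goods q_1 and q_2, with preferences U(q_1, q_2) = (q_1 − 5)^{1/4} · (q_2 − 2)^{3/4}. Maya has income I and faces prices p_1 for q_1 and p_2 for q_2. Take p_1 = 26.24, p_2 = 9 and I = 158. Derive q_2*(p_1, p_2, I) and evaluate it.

Let q_1' = q_1−5, q_2' = q_2−2. MRS = (1/3)·q_2'/q_1' = p_1/p_2.
After buying the subsistence bundle (5, 2), a share 0.25 of the remaining income goes to q_1: q_1* = 5 + 0.25·(I − 5p_1 − 2p_2)/p_1.
Discretionary income = 158 − 5·26.24 − 2·9 = 8.8; q_2* = 2 + 0.75·8.8/9 = 2.7333.

q_2* = 2.7333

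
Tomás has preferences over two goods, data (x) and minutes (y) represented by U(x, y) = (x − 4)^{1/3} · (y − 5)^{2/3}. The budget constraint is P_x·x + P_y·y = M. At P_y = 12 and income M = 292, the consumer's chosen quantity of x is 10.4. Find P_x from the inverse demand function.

MRS = (1/2)·(y−5)/(x−4). Tangency with P_x/P_y gives y−5 = 2·(P_x/P_y)·(x−4).
After buying the subsistence bundle (4, 5), a share 1/3 of the remaining income goes to x: x* = 4 + 1/3·(M − 4P_x − 5P_y)/P_x.
Set x* = 10.4 in the demand function and solve for P_x: P_x = 10.

P_x = 10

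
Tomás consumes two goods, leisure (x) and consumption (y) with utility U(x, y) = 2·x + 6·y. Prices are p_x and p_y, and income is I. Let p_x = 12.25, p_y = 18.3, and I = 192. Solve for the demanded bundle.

x* = 0, y* = 10.4918

Perfect substitutes: compare marginal utility per dollar. 2/p_x vs 6/p_y → 0.1633 vs 0.3279.
y gives more utility per dollar, so spend all income on y: y* = I/p_y, x* = 0.
Numerically: x* = 0, y* = 10.4918.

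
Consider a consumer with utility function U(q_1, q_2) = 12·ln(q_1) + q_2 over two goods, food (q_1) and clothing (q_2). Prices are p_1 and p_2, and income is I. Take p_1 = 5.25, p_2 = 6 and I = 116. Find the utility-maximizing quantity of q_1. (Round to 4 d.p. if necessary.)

q_1* = 13.7143

Set MRS = p_1/p_2: (12/q_1)/1 = p_1/p_2.
So q_1*(p_1,p_2) = 12·p_2/p_1, independent of income; and q_2* = (I − 12·p_2)/p_2.
At the given prices: q_1* = 12·6/5.25 = 13.7143.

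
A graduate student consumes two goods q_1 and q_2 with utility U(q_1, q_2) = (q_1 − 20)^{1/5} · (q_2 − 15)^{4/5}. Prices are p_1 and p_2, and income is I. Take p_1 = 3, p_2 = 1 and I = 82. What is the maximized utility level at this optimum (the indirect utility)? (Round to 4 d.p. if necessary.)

V = 3.4068

Let q_1' = q_1−20, q_2' = q_2−15. MRS = (1/4)·q_2'/q_1' = p_1/p_2.
After buying the subsistence bundle (20, 15), a share 0.2 of the remaining income goes to q_1: q_1* = 20 + 0.2·(I − 20p_1 − 15p_2)/p_1.
Discretionary income = 82 − 20·3 − 15·1 = 7; q_1* = 20 + 0.2·7/3 = 20.4667; q_2* = 15 + 0.8·7/1 = 20.6.
Utility at the optimum: U(20.4667, 20.6) = 3.4068.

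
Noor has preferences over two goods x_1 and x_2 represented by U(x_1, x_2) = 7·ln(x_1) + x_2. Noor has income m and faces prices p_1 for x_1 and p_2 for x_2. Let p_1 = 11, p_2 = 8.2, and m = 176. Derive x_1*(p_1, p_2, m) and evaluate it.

x_1* = 5.2182

MU_x_1 = 7/x_1, MU_x_2 = 1. Tangency: 7/x_1 = p_1/p_2.
So x_1*(p_1,p_2) = 7·p_2/p_1, independent of income; and x_2* = (m − 7·p_2)/p_2.
At the given prices: x_1* = 7·8.2/11 = 5.2182.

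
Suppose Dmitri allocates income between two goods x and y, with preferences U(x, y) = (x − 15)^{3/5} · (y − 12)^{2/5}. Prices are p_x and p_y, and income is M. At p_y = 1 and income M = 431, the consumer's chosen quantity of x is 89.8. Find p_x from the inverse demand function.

p_x = 3

MRS = (3/2)·(y−12)/(x−15). Tangency with p_x/p_y gives y−12 = (2/3)·(p_x/p_y)·(x−15).
Substituting into the budget: x* = 15 + 0.6·(M − 15·p_x − 12·p_y)/p_x, and y* = 12 + 0.4·(…)/p_y.
Set x* = 89.8 in the demand function and solve for p_x: p_x = 3.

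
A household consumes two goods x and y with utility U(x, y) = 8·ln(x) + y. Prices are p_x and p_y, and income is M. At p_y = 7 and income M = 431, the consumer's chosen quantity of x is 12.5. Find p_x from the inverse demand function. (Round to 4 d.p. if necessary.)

p_x = 4.48

Set MRS = p_x/p_y: (8/x)/1 = p_x/p_y.
So x*(p_x,p_y) = 8·p_y/p_x, independent of income; and y* = (M − 8·p_y)/p_y.
Set x* = 12.5 in the demand function and solve for p_x: p_x = 4.48.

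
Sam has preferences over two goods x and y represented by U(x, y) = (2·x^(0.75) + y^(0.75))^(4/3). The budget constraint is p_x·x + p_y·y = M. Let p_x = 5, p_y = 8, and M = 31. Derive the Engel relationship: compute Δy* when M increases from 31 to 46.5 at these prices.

Numerically y/x = 0.009537, so x* = 31/(5 + 8·0.009537) = 6.1068 and y* = 0.009537·6.1068 = 0.0582.
At M' = 46.5: y* = 0.0874. Change: 0.0874 − 0.0582 = 0.0291.

Δy* = 0.0291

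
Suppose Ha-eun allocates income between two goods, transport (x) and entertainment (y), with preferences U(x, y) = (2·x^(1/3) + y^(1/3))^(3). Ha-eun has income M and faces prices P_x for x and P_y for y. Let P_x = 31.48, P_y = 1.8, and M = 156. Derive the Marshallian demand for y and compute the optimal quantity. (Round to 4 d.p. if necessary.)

MU_x ∝ 2·x^(-2/3), MU_y ∝ y^(-2/3), so MRS = 2·(y/x)^(2/3) = P_x/P_y.
Hence y/x = ((1/2)·P_x/P_y)^(1/(2/3)), i.e. raised to the 1.5 power.
With the ratio pinned down, the budget gives x* = M/(P_x + P_y·(y/x)) and y* = (y/x)·x*.
Numerically y/x = 25.858203, so x* = 156/(31.48 + 1.8·25.858203) = 1.9994 and y* = 25.858203·1.9994 = 51.7.

y* = 51.7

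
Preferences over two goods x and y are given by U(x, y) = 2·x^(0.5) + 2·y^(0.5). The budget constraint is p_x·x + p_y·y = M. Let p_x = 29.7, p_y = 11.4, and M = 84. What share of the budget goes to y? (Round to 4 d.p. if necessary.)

share on y = 0.7226

MU_x ∝ 2·x^(-0.5), MU_y ∝ 2·y^(-0.5), so MRS = (y/x)^(0.5) = p_x/p_y.
Hence y/x = (p_x/p_y)^(1/(0.5)), i.e. raised to the 2 power.
Substitute y = (y/x)·x into the budget: x* = M/(p_x + p_y·(y/x)).
Numerically y/x = 6.787396, so x* = 84/(29.7 + 11.4·6.787396) = 0.7845 and y* = 6.787396·0.7845 = 5.3246.
Expenditure on y: 11.4·5.3246 = 60.7007; share = 0.7226.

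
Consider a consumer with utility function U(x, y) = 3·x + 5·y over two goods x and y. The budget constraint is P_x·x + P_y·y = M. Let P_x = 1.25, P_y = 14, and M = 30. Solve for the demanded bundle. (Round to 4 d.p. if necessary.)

Linear utility — the consumer picks whichever good has higher MU/price: 3/1.25 = 2.4 vs 5/14 = 0.3571.
x gives more utility per dollar, so spend all income on x: x* = M/P_x, y* = 0.
Numerically: x* = 24, y* = 0.

x* = 24, y* = 0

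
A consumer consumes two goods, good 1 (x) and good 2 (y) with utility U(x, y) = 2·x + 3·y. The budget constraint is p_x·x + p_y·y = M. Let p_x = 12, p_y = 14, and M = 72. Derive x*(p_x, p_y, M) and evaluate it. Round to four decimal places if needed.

Linear utility — the consumer picks whichever good has higher MU/price: 2/12 = 0.1667 vs 3/14 = 0.2143.
y gives more utility per dollar, so spend all income on y: y* = M/p_y, x* = 0.
Numerically: x* = 0, y* = 5.1429.

x* = 0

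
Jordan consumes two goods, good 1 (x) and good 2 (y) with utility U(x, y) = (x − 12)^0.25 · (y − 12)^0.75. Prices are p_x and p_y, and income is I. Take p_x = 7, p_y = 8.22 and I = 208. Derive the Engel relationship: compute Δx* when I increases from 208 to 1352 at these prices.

Δx* = 40.8571

This is Cobb-Douglas in (x−12, y−12): tangency gives 0.25·p_y·(y−12) = 0.75·p_x·(x−12).
After buying the subsistence bundle (12, 12), a share 0.25 of the remaining income goes to x: x* = 12 + 0.25·(I − 12p_x − 12p_y)/p_x.
Discretionary income = 208 − 12·7 − 12·8.22 = 25.36; x* = 12 + 0.25·25.36/7 = 12.9057.
At I' = 1352: x* = 53.7629. Change: 53.7629 − 12.9057 = 40.8571.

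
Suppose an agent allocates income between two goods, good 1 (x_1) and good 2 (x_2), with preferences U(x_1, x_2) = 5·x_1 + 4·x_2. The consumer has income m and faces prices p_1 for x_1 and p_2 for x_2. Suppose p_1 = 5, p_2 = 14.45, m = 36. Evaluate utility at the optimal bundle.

Linear utility — the consumer picks whichever good has higher MU/price: 5/5 = 1 vs 4/14.45 = 0.2768.
x_1 gives more utility per dollar, so spend all income on x_1: x_1* = m/p_1, x_2* = 0.
Numerically: x_1* = 7.2, x_2* = 0.
Utility at the optimum: U(7.2, 0) = 36.

V = 36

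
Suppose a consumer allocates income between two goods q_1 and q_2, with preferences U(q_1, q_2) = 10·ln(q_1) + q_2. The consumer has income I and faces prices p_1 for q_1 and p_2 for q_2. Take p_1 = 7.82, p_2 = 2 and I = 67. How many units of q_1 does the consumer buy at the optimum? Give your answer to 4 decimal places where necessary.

q_1* = 2.5575

Set MRS = p_1/p_2: (10/q_1)/1 = p_1/p_2.
So q_1*(p_1,p_2) = 10·p_2/p_1, independent of income; and q_2* = (I − 10·p_2)/p_2.
At the given prices: q_1* = 10·2/7.82 = 2.5575.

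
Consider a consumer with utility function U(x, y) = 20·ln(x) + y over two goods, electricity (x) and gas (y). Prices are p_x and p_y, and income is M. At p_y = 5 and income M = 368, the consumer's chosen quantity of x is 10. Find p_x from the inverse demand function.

p_x = 10

MU_x = 20/x, MU_y = 1. Tangency: 20/x = p_x/p_y.
So x*(p_x,p_y) = 20·p_y/p_x, independent of income; and y* = (M − 20·p_y)/p_y.
Set x* = 10 in the demand function and solve for p_x: p_x = 10.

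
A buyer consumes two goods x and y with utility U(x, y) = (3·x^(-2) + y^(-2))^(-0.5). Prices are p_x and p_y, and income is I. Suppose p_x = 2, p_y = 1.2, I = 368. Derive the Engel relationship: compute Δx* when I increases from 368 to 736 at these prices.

Substitute y = (y/x)·x into the budget: x* = I/(p_x + p_y·(y/x)).
Numerically y/x = 0.822071, so x* = 368/(2 + 1.2·0.822071) = 123.2218.
At I' = 736: x* = 246.4436. Change: 246.4436 − 123.2218 = 123.2218.

Δx* = 123.2218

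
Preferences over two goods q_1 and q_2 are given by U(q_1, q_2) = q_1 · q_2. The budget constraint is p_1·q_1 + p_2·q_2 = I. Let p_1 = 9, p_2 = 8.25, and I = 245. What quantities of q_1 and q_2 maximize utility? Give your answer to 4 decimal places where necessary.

The MRS is q_2/q_1. Set MRS = p_1/p_2.
Rearranging, p_2·q_2 = p_1·q_1. Substituting into the budget gives p_1·q_1·(1 + 1) = I.
Demand: q_1*(p_1,p_2,I) = 0.5·I/p_1 and q_2* = 0.5·I/p_2.
At p_1=9, p_2=8.25, I=245: q_1* = 0.5·245/9 = 13.6111, q_2* = 14.8485.

q_1* = 13.6111, q_2* = 14.8485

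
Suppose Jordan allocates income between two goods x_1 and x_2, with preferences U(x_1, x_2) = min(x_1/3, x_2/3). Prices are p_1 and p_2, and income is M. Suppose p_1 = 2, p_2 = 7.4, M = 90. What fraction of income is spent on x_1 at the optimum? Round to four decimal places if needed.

Demand: x_1*(p_1,p_2,M) = 3·M/(3·p_1 + 3·p_2), x_2* = 3·M/(3·p_1 + 3·p_2).
Here 3·2 + 3·7.4 = 28.2, giving x_1* = 9.5745 and x_2* = 9.5745.
Expenditure on x_1: 2·9.5745 = 19.1489; share = 0.2128.

share on x_1 = 0.2128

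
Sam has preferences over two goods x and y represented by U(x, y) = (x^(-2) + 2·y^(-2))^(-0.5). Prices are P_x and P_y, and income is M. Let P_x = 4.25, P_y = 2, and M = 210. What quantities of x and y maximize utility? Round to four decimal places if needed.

MU_x ∝ x^(-3), MU_y ∝ 2·y^(-3), so MRS = (1/2)·(y/x)^(3) = P_x/P_y.
Solve for the ratio: y/x = [2·P_x/P_y]^(1/3).
With the ratio pinned down, the budget gives x* = M/(P_x + P_y·(y/x)) and y* = (y/x)·x*.
Numerically y/x = 1.619806, so x* = 210/(4.25 + 2·1.619806) = 28.0388 and y* = 1.619806·28.0388 = 45.4175.

x* = 28.0388, y* = 45.4175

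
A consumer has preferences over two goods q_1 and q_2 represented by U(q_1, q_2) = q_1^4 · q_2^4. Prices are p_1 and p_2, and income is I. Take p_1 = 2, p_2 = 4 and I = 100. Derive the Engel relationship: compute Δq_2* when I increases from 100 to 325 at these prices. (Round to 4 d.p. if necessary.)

MU_q_1/MU_q_2 = (4·q_2)/(4·q_1); tangency sets this equal to p_1/p_2.
So 4·p_2·q_2 = 4·p_1·q_1; combined with the budget, a share 0.5 of income goes to q_1.
Demand: q_1*(p_1,p_2,I) = 0.5·I/p_1 and q_2* = 0.5·I/p_2.
At p_1=2, p_2=4, I=100: q_2* = 0.5·100/4 = 12.5.
At I' = 325: q_2* = 40.625. Change: 40.625 − 12.5 = 28.125.

Δq_2* = 28.125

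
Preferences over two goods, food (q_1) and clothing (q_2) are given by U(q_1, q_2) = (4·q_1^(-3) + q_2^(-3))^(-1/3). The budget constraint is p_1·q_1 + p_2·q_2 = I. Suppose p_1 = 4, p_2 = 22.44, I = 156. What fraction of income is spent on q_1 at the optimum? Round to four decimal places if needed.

share on q_1 = 0.2795

MRS = MU_q_1/MU_q_2 = 4·(q_2/q_1)^(4). Set equal to p_1/p_2.
Hence q_2/q_1 = ((1/4)·p_1/p_2)^(1/(4)), i.e. raised to the 0.25 power.
Substitute q_2 = (q_2/q_1)·q_1 into the budget: q_1* = I/(p_1 + p_2·(q_2/q_1)).
Numerically q_2/q_1 = 0.459456, so q_1* = 156/(4 + 22.44·0.459456) = 10.9013 and q_2* = 0.459456·10.9013 = 5.0087.
Expenditure on q_1: 4·10.9013 = 43.6053; share = 0.2795.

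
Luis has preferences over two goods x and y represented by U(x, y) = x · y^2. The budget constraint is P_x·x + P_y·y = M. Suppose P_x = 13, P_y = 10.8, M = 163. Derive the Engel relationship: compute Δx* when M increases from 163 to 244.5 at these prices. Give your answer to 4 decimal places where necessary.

Δx* = 2.0897

The MRS is (1/2)·y/x. Set MRS = P_x/P_y.
So P_y·y = 2·P_x·x; combined with the budget, a share 1/3 of income goes to x.
Demand: x*(P_x,P_y,M) = 1/3·M/P_x and y* = 2/3·M/P_y.
At P_x=13, P_y=10.8, M=163: x* = 1/3·163/13 = 4.1795.
At M' = 244.5: x* = 6.2692. Change: 6.2692 − 4.1795 = 2.0897.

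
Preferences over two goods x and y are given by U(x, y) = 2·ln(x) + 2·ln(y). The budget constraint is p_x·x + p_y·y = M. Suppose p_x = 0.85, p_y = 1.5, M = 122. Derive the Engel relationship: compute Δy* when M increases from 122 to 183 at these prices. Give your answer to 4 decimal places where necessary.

Δy* = 20.3333

Tangency: MRS = y/x = p_x/p_y.
So 2·p_y·y = 2·p_x·x; combined with the budget, a share 0.5 of income goes to x.
Demand: x*(p_x,p_y,M) = 0.5·M/p_x and y* = 0.5·M/p_y.
At p_x=0.85, p_y=1.5, M=122: y* = 0.5·122/1.5 = 40.6667.
At M' = 183: y* = 61. Change: 61 − 40.6667 = 20.3333.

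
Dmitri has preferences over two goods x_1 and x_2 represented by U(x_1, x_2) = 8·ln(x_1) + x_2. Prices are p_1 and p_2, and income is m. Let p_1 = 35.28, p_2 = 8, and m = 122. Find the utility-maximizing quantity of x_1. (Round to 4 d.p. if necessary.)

x_1* = 1.8141

Set MRS = p_1/p_2: (8/x_1)/1 = p_1/p_2.
So x_1*(p_1,p_2) = 8·p_2/p_1, independent of income; and x_2* = (m − 8·p_2)/p_2.
At the given prices: x_1* = 8·8/35.28 = 1.8141.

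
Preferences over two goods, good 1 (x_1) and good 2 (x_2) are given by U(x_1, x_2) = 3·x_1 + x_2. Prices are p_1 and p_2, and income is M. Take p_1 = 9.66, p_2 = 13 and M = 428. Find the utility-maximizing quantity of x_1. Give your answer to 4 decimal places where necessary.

Linear utility — the consumer picks whichever good has higher MU/price: 3/9.66 = 0.3106 vs 1/13 = 0.0769.
x_1 gives more utility per dollar, so spend all income on x_1: x_1* = M/p_1, x_2* = 0.
Numerically: x_1* = 44.3064, x_2* = 0.

x_1* = 44.3064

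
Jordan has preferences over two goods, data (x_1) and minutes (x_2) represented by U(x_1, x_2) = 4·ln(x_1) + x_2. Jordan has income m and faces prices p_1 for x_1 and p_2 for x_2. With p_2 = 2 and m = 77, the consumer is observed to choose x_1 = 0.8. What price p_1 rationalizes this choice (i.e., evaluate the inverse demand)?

p_1 = 10

MU_x_1 = 4/x_1, MU_x_2 = 1. Tangency: 4/x_1 = p_1/p_2.
So x_1*(p_1,p_2) = 4·p_2/p_1, independent of income; and x_2* = (m − 4·p_2)/p_2.
Set x_1* = 0.8 in the demand function and solve for p_1: p_1 = 10.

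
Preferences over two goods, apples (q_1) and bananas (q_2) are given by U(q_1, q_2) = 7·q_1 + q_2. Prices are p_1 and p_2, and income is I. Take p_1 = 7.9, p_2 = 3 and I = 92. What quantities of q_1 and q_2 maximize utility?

Perfect substitutes: compare marginal utility per dollar. 7/p_1 vs 1/p_2 → 0.8861 vs 0.3333.
q_1 gives more utility per dollar, so spend all income on q_1: q_1* = I/p_1, q_2* = 0.
Numerically: q_1* = 11.6456, q_2* = 0.

q_1* = 11.6456, q_2* = 0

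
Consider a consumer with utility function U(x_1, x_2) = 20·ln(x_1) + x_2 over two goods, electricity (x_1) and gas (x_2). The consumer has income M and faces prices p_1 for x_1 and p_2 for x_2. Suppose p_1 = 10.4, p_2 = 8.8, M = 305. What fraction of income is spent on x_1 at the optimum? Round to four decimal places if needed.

share on x_1 = 0.577

Set MRS = p_1/p_2: (20/x_1)/1 = p_1/p_2.
So x_1*(p_1,p_2) = 20·p_2/p_1, independent of income; and x_2* = (M − 20·p_2)/p_2.
At the given prices: x_1* = 20·8.8/10.4 = 16.9231, and x_2* = 14.6591.
Expenditure on x_1: 10.4·16.9231 = 176; share = 0.577.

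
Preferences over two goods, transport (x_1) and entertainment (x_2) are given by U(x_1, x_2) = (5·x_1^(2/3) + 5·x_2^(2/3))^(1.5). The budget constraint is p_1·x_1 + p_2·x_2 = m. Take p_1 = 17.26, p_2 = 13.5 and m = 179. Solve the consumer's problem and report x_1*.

x_1* = 3.9364

MRS = MU_x_1/MU_x_2 = (x_2/x_1)^(1/3). Set equal to p_1/p_2.
Hence x_2/x_1 = (p_1/p_2)^(1/(1/3)), i.e. raised to the 3 power.
With the ratio pinned down, the budget gives x_1* = m/(p_1 + p_2·(x_2/x_1)) and x_2* = (x_2/x_1)·x_1*.
Numerically x_2/x_1 = 2.089879, so x_1* = 179/(17.26 + 13.5·2.089879) = 3.9364.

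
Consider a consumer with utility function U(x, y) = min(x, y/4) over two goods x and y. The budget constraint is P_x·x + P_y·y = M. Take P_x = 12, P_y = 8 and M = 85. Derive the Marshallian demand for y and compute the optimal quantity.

y* = 7.7273

Leontief preferences: the optimum is at the kink where x/1 = y/4, i.e. y = 4·x.
Budget: P_x·x + P_y·4·x = M, so (P_x + 4·P_y)·x = M.
Demand: x*(P_x,P_y,M) = M/(P_x + 4·P_y), y* = 4·M/(P_x + 4·P_y).
Here 12 + 4·8 = 44, giving y* = 7.7273.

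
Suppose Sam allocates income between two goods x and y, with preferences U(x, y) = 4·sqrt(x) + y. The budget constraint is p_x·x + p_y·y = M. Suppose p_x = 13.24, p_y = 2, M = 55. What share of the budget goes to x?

share on x = 0.022

Set MRS = p_x/p_y: 2·x^(−1/2) = p_x/p_y.
Solve: √x = 2·p_y/p_x, so x*(p_x,p_y) = (2·p_y/p_x)², and y* = (M − p_x·x*)/p_y.
Plugging in: x* = (2·2/13.24)² = 0.0913, y* = 26.8958.
Expenditure on x: 13.24·0.0913 = 1.2085; share = 0.022.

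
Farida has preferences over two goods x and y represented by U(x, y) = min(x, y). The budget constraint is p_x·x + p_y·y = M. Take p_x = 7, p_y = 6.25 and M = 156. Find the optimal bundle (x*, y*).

x* = 11.7736, y* = 11.7736

Leontief preferences: the optimum is at the kink where x/1 = y/1, i.e. y = x.
Budget: p_x·x + p_y·x = M, so (p_x + p_y)·x = M.
Demand: x*(p_x,p_y,M) = M/(p_x + p_y), y* = M/(p_x + p_y).
Here 7 + 6.25 = 13.25, giving x* = 11.7736 and y* = 11.7736.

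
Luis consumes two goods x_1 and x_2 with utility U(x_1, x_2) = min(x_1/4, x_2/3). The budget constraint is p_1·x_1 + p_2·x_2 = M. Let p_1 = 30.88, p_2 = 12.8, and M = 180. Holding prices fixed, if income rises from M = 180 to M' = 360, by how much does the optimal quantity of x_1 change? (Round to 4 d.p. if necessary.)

With perfect complements, no substitution: consume in ratio x_1:x_2 = 4:3.
Budget: p_1·x_1 + p_2·(3/4)·x_1 = M, so (4·p_1 + 3·p_2)·x_1 = 4·M.
Demand: x_1*(p_1,p_2,M) = 4·M/(4·p_1 + 3·p_2), x_2* = 3·M/(4·p_1 + 3·p_2).
Here 4·30.88 + 3·12.8 = 161.92, giving x_1* = 4.4466.
At M' = 360: x_1* = 8.8933. Change: 8.8933 − 4.4466 = 4.4466.

Δx_1* = 4.4466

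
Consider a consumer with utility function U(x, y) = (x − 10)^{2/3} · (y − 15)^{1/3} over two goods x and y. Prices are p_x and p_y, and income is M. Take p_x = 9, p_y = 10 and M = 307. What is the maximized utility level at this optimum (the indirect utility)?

Let x' = x−10, y' = y−15. MRS = 2·y'/x' = p_x/p_y.
Substituting into the budget: x* = 10 + 2/3·(M − 10·p_x − 15·p_y)/p_x, and y* = 15 + 1/3·(…)/p_y.
Discretionary income = 307 − 10·9 − 15·10 = 67; x* = 10 + 2/3·67/9 = 14.963; y* = 15 + 1/3·67/10 = 17.2333.
Utility at the optimum: U(14.963, 17.2333) = 3.8032.

V = 3.8032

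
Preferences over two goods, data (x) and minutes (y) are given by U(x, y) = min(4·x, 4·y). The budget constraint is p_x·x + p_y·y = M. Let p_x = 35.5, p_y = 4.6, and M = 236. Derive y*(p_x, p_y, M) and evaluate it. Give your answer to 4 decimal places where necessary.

Demand: x*(p_x,p_y,M) = 4·M/(4·p_x + 4·p_y), y* = 4·M/(4·p_x + 4·p_y).
Here 4·35.5 + 4·4.6 = 160.4, giving y* = 5.8853.

y* = 5.8853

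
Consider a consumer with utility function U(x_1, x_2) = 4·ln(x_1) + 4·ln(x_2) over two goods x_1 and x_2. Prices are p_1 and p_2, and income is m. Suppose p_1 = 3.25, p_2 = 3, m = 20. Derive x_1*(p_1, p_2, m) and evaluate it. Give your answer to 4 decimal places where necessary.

x_1* = 3.0769

MU_x_1/MU_x_2 = (4·x_2)/(4·x_1); tangency sets this equal to p_1/p_2.
Rearranging, p_2·x_2 = p_1·x_1. Substituting into the budget gives p_1·x_1·(1 + 1) = m.
Demand: x_1*(p_1,p_2,m) = 0.5·m/p_1 and x_2* = 0.5·m/p_2.
At p_1=3.25, p_2=3, m=20: x_1* = 0.5·20/3.25 = 3.0769.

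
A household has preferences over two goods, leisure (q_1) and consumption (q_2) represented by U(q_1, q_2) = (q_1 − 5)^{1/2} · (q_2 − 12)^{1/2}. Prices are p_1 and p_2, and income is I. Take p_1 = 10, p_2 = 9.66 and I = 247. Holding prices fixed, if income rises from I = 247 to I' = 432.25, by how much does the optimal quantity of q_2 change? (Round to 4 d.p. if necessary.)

Δq_2* = 9.5885

This is Cobb-Douglas in (q_1−5, q_2−12): tangency gives 0.5·p_2·(q_2−12) = 0.5·p_1·(q_1−5).
Substituting into the budget: q_1* = 5 + 0.5·(I − 5·p_1 − 12·p_2)/p_1, and q_2* = 12 + 0.5·(…)/p_2.
Discretionary income = 247 − 5·10 − 12·9.66 = 81.08; q_2* = 12 + 0.5·81.08/9.66 = 16.1967.
At I' = 432.25: q_2* = 25.7852. Change: 25.7852 − 16.1967 = 9.5885.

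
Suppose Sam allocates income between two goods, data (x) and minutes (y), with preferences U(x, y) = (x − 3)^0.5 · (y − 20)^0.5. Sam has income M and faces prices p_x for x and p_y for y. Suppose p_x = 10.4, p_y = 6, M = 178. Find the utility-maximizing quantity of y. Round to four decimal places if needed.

y* = 22.2333

Substituting into the budget: x* = 3 + 0.5·(M − 3·p_x − 20·p_y)/p_x, and y* = 20 + 0.5·(…)/p_y.
Discretionary income = 178 − 3·10.4 − 20·6 = 26.8; y* = 20 + 0.5·26.8/6 = 22.2333.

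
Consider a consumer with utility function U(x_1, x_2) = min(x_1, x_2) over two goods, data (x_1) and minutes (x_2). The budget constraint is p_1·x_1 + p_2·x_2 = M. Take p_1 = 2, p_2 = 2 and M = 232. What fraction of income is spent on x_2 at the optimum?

With perfect complements, no substitution: consume in ratio x_1:x_2 = 1:1.
Budget: p_1·x_1 + p_2·x_1 = M, so (p_1 + p_2)·x_1 = M.
Demand: x_1*(p_1,p_2,M) = M/(p_1 + p_2), x_2* = M/(p_1 + p_2).
Here 2 + 2 = 4, giving x_1* = 58 and x_2* = 58.
Expenditure on x_2: 2·58 = 116; share = 0.5.

share on x_2 = 0.5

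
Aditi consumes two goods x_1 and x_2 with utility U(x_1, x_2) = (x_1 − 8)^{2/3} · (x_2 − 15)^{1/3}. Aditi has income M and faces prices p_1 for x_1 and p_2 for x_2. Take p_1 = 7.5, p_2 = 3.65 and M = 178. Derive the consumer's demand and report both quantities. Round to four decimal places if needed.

MRS = 2·(x_2−15)/(x_1−8). Tangency with p_1/p_2 gives x_2−15 = (1/2)·(p_1/p_2)·(x_1−8).
After buying the subsistence bundle (8, 15), a share 2/3 of the remaining income goes to x_1: x_1* = 8 + 2/3·(M − 8p_1 − 15p_2)/p_1.
Discretionary income = 178 − 8·7.5 − 15·3.65 = 63.25; x_1* = 8 + 2/3·63.25/7.5 = 13.6222; x_2* = 15 + 1/3·63.25/3.65 = 20.7763.

x_1* = 13.6222, x_2* = 20.7763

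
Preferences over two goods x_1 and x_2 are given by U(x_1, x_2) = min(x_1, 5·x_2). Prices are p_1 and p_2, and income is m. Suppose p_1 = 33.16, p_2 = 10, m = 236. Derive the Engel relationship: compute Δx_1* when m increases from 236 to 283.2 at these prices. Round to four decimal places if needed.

Δx_1* = 1.3424

With perfect complements, no substitution: consume in ratio x_1:x_2 = 5:1.
Budget: p_1·x_1 + p_2·(1/5)·x_1 = m, so (5·p_1 + p_2)·x_1 = 5·m.
Demand: x_1*(p_1,p_2,m) = 5·m/(5·p_1 + p_2), x_2* = m/(5·p_1 + p_2).
Here 5·33.16 + 10 = 175.8, giving x_1* = 6.7122.
At m' = 283.2: x_1* = 8.0546. Change: 8.0546 − 6.7122 = 1.3424.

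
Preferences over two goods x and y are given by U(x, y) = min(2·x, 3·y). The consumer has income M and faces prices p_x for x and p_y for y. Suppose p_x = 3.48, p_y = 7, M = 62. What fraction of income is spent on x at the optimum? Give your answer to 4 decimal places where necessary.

share on x = 0.4272

Demand: x*(p_x,p_y,M) = 3·M/(3·p_x + 2·p_y), y* = 2·M/(3·p_x + 2·p_y).
Here 3·3.48 + 2·7 = 24.44, giving x* = 7.6105 and y* = 5.0736.
Expenditure on x: 3.48·7.6105 = 26.4845; share = 0.4272.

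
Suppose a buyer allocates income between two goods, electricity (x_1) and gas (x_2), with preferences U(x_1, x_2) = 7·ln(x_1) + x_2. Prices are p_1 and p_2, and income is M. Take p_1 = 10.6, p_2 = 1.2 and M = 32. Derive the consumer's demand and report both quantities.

x_1* = 0.7925, x_2* = 19.6667

So x_1*(p_1,p_2) = 7·p_2/p_1, independent of income; and x_2* = (M − 7·p_2)/p_2.
At the given prices: x_1* = 7·1.2/10.6 = 0.7925, and x_2* = 19.6667.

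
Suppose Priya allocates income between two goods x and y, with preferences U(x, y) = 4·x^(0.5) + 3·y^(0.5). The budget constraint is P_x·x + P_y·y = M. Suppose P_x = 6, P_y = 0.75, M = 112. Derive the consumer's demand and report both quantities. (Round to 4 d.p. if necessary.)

x* = 3.3939, y* = 122.1818

From the CES first-order condition, (4/3)·(y/x)^(0.5) = P_x/P_y.
Hence y/x = ((3/4)·P_x/P_y)^(1/(0.5)), i.e. raised to the 2 power.
With the ratio pinned down, the budget gives x* = M/(P_x + P_y·(y/x)) and y* = (y/x)·x*.
Numerically y/x = 36, so x* = 112/(6 + 0.75·36) = 3.3939 and y* = 36·3.3939 = 122.1818.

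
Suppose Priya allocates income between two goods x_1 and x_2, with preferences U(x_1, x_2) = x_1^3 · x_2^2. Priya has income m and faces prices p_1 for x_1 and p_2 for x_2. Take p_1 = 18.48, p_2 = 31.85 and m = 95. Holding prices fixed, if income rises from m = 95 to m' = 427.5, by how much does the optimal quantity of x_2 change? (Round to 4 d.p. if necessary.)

The MRS is (3/2)·x_2/x_1. Set MRS = p_1/p_2.
So 3·p_2·x_2 = 2·p_1·x_1; combined with the budget, a share 0.6 of income goes to x_1.
Demand: x_1*(p_1,p_2,m) = 0.6·m/p_1 and x_2* = 0.4·m/p_2.
At p_1=18.48, p_2=31.85, m=95: x_2* = 0.4·95/31.85 = 1.1931.
At m' = 427.5: x_2* = 5.3689. Change: 5.3689 − 1.1931 = 4.1758.

Δx_2* = 4.1758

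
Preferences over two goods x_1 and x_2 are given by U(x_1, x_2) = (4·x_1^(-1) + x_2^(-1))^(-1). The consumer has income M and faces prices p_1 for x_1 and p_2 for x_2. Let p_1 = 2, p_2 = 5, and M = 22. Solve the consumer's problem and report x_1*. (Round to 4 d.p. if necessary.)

x_1* = 6.1433

From the CES first-order condition, 4·(x_2/x_1)^(2) = p_1/p_2.
Hence x_2/x_1 = ((1/4)·p_1/p_2)^(1/(2)), i.e. raised to the 0.5 power.
With the ratio pinned down, the budget gives x_1* = M/(p_1 + p_2·(x_2/x_1)) and x_2* = (x_2/x_1)·x_1*.
Numerically x_2/x_1 = 0.316228, so x_1* = 22/(2 + 5·0.316228) = 6.1433.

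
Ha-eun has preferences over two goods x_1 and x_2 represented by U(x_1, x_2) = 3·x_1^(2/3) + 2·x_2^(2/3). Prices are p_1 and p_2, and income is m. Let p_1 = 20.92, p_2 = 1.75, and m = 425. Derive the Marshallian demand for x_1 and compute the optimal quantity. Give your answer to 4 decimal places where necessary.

With the ratio pinned down, the budget gives x_1* = m/(p_1 + p_2·(x_2/x_1)) and x_2* = (x_2/x_1)·x_1*.
Numerically x_2/x_1 = 506.170834, so x_1* = 425/(20.92 + 1.75·506.170834) = 0.4687.

x_1* = 0.4687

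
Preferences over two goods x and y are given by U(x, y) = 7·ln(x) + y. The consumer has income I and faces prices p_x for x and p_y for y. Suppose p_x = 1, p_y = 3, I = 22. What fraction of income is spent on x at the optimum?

Set MRS = p_x/p_y: (7/x)/1 = p_x/p_y.
So x*(p_x,p_y) = 7·p_y/p_x, independent of income; and y* = (I − 7·p_y)/p_y.
At the given prices: x* = 7·3/1 = 21, and y* = 0.3333.
Expenditure on x: 1·21 = 21; share = 0.9545.

share on x = 0.9545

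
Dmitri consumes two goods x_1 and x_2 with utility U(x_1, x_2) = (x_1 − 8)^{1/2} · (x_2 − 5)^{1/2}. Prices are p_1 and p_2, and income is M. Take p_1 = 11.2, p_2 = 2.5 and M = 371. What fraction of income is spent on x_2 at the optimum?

share on x_2 = 0.3961

Let x_1' = x_1−8, x_2' = x_2−5. MRS = x_2'/x_1' = p_1/p_2.
After buying the subsistence bundle (8, 5), a share 0.5 of the remaining income goes to x_1: x_1* = 8 + 0.5·(M − 8p_1 − 5p_2)/p_1.
Discretionary income = 371 − 8·11.2 − 5·2.5 = 268.9; x_1* = 8 + 0.5·268.9/11.2 = 20.0045; x_2* = 5 + 0.5·268.9/2.5 = 58.78.
Expenditure on x_2: 2.5·58.78 = 146.95; share = 0.3961.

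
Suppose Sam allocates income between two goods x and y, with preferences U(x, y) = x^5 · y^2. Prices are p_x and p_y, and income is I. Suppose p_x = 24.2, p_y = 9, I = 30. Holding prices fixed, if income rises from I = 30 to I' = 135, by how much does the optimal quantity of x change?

Δx* = 3.0992

MU_x/MU_y = (5·y)/(2·x); tangency sets this equal to p_x/p_y.
So 5·p_y·y = 2·p_x·x; combined with the budget, a share 5/7 of income goes to x.
Demand: x*(p_x,p_y,I) = 5/7·I/p_x and y* = 2/7·I/p_y.
At p_x=24.2, p_y=9, I=30: x* = 5/7·30/24.2 = 0.8855.
At I' = 135: x* = 3.9847. Change: 3.9847 − 0.8855 = 3.0992.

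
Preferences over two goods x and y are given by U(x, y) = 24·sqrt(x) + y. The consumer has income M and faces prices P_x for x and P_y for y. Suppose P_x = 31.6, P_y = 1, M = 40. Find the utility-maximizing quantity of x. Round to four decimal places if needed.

Set MRS = P_x/P_y: 12·x^(−1/2) = P_x/P_y.
Solve: √x = 12·P_y/P_x, so x*(P_x,P_y) = (12·P_y/P_x)², and y* = (M − P_x·x*)/P_y.
Plugging in: x* = (12·1/31.6)² = 0.1442.

x* = 0.1442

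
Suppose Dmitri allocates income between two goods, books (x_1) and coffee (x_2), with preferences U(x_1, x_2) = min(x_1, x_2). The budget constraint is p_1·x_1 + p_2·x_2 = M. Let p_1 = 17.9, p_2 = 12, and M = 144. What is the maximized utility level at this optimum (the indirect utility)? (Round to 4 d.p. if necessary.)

V = 4.8161

Leontief preferences: the optimum is at the kink where x_1/1 = x_2/1, i.e. x_2 = x_1.
Budget: p_1·x_1 + p_2·x_1 = M, so (p_1 + p_2)·x_1 = M.
Demand: x_1*(p_1,p_2,M) = M/(p_1 + p_2), x_2* = M/(p_1 + p_2).
Here 17.9 + 12 = 29.9, giving x_1* = 4.8161 and x_2* = 4.8161.
Utility at the optimum: U(4.8161, 4.8161) = 4.8161.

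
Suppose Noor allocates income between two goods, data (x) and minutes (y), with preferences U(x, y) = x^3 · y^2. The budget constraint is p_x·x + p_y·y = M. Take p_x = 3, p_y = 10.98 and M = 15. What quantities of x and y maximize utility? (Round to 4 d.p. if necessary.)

The MRS is (3/2)·y/x. Set MRS = p_x/p_y.
Rearranging, p_y·y = (2/3)·p_x·x. Substituting into the budget gives p_x·x·(1 + (2/3)) = M.
Demand: x*(p_x,p_y,M) = 0.6·M/p_x and y* = 0.4·M/p_y.
At p_x=3, p_y=10.98, M=15: x* = 0.6·15/3 = 3, y* = 0.5464.

x* = 3, y* = 0.5464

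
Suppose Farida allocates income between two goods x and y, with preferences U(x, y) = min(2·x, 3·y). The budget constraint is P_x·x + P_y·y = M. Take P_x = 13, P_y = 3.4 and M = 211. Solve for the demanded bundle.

x* = 13.821, y* = 9.214

With perfect complements, no substitution: consume in ratio x:y = 3:2.
Budget: P_x·x + P_y·(2/3)·x = M, so (3·P_x + 2·P_y)·x = 3·M.
Demand: x*(P_x,P_y,M) = 3·M/(3·P_x + 2·P_y), y* = 2·M/(3·P_x + 2·P_y).
Here 3·13 + 2·3.4 = 45.8, giving x* = 13.821 and y* = 9.214.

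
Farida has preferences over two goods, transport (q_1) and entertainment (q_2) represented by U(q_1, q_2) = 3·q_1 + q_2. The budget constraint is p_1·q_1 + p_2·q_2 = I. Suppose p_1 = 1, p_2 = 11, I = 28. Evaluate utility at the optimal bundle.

V = 84

q_1 gives more utility per dollar, so spend all income on q_1: q_1* = I/p_1, q_2* = 0.
Numerically: q_1* = 28, q_2* = 0.
Utility at the optimum: U(28, 0) = 84.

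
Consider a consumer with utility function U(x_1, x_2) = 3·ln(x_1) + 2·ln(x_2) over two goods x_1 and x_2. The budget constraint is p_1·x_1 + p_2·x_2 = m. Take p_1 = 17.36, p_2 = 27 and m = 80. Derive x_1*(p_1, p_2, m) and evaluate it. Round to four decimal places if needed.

x_1* = 2.765

Tangency: MRS = (3/2)·x_2/x_1 = p_1/p_2.
So 3·p_2·x_2 = 2·p_1·x_1; combined with the budget, a share 0.6 of income goes to x_1.
Demand: x_1*(p_1,p_2,m) = 0.6·m/p_1 and x_2* = 0.4·m/p_2.
At p_1=17.36, p_2=27, m=80: x_1* = 0.6·80/17.36 = 2.765.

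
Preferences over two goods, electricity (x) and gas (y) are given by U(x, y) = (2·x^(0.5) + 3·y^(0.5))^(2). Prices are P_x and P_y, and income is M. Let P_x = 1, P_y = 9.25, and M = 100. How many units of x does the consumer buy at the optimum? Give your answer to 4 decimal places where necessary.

x* = 80.4348

From the CES first-order condition, (2/3)·(y/x)^(0.5) = P_x/P_y.
Solve for the ratio: y/x = [(3/2)·P_x/P_y]^(2).
Substitute y = (y/x)·x into the budget: x* = M/(P_x + P_y·(y/x)).
Numerically y/x = 0.026297, so x* = 100/(1 + 9.25·0.026297) = 80.4348.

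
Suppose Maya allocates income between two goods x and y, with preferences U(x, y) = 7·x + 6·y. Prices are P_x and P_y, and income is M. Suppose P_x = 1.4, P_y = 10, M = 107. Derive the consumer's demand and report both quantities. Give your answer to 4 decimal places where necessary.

x* = 76.4286, y* = 0

Perfect substitutes: compare marginal utility per dollar. 7/P_x vs 6/P_y → 5 vs 0.6.
x gives more utility per dollar, so spend all income on x: x* = M/P_x, y* = 0.
Numerically: x* = 76.4286, y* = 0.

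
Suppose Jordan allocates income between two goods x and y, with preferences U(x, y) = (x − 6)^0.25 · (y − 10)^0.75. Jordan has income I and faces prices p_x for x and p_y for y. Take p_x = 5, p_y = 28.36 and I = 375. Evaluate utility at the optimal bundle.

V = 1.904

This is Cobb-Douglas in (x−6, y−10): tangency gives 0.25·p_y·(y−10) = 0.75·p_x·(x−6).
Substituting into the budget: x* = 6 + 0.25·(I − 6·p_x − 10·p_y)/p_x, and y* = 10 + 0.75·(…)/p_y.
Discretionary income = 375 − 6·5 − 10·28.36 = 61.4; x* = 6 + 0.25·61.4/5 = 9.07; y* = 10 + 0.75·61.4/28.36 = 11.6238.
Utility at the optimum: U(9.07, 11.6238) = 1.904.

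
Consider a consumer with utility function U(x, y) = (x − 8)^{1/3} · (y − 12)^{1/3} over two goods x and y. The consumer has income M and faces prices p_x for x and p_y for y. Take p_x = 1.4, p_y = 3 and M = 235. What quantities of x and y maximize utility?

Let x' = x−8, y' = y−12. MRS = y'/x' = p_x/p_y.
After buying the subsistence bundle (8, 12), a share 0.5 of the remaining income goes to x: x* = 8 + 0.5·(M − 8p_x − 12p_y)/p_x.
Discretionary income = 235 − 8·1.4 − 12·3 = 187.8; x* = 8 + 0.5·187.8/1.4 = 75.0714; y* = 12 + 0.5·187.8/3 = 43.3.

x* = 75.0714, y* = 43.3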